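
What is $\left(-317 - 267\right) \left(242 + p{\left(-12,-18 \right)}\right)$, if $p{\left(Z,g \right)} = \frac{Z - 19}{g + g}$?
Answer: $- \frac{1276478}{9} \approx -1.4183 \cdot 10^{5}$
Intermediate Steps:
$p{\left(Z,g \right)} = \frac{-19 + Z}{2 g}$
$\left(-317 - 267\right) \left(242 + p{\left(-12,-18 \right)}\right) = \left(-317 - 267\right) \left(242 + \frac{-19 - 12}{2 \left(-18\right)}\right) = - 584 \left(242 + \frac{1}{2} \left(- \frac{1}{18}\right) \left(-31\right)\right) = - 584 \left(242 + \frac{31}{36}\right) = \left(-584\right) \frac{8743}{36} = - \frac{1276478}{9}$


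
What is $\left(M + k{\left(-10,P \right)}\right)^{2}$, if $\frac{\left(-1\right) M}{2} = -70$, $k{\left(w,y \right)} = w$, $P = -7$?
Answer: $16900$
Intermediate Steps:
$M = 140$ ($M = \left(-2\right) \left(-70\right) = 140$)
$\left(M + k{\left(-10,P \right)}\right)^{2} = \left(140 - 10\right)^{2} = 130^{2} = 16900$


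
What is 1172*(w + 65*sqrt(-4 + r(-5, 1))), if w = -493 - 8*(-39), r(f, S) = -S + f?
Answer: -212132 + 76180*I*sqrt(10) ≈ -2.1213e+5 + 2.409e+5*I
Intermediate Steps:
r(f, S) = f - S
w = -181 (w = -493 - 1*(-312) = -493 + 312 = -181)
1172*(w + 65*sqrt(-4 + r(-5, 1))) = 1172*(-181 + 65*sqrt(-4 + (-5 - 1*1))) = 1172*(-181 + 65*sqrt(-4 + (-5 - 1))) = 1172*(-181 + 65*sqrt(-4 - 6)) = 1172*(-181 + 65*sqrt(-10)) = 1172*(-181 + 65*(I*sqrt(10))) = 1172*(-181 + 65*I*sqrt(10)) = -212132 + 76180*I*sqrt(10)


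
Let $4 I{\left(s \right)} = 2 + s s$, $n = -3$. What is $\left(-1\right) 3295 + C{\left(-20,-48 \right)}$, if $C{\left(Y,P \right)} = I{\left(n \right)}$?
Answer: $- \frac{13169}{4} \approx -3292.3$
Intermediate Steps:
$I{\left(s \right)} = \frac{1}{2} + \frac{s^{2}}{4}$ ($I{\left(s \right)} = \frac{2 + s s}{4} = \frac{2 + s^{2}}{4} = \frac{1}{2} + \frac{s^{2}}{4}$)
$C{\left(Y,P \right)} = \frac{11}{4}$ ($C{\left(Y,P \right)} = \frac{1}{2} + \frac{\left(-3\right)^{2}}{4} = \frac{1}{2} + \frac{1}{4} \cdot 9 = \frac{1}{2} + \frac{9}{4} = \frac{11}{4}$)
$\left(-1\right) 3295 + C{\left(-20,-48 \right)} = \left(-1\right) 3295 + \frac{11}{4} = -3295 + \frac{11}{4} = - \frac{13169}{4}$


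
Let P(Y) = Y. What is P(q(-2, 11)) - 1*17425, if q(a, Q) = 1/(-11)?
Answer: -191676/11 ≈ -17425.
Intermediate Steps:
q(a, Q) = -1/11 (q(a, Q) = 1*(-1/11) = -1/11)
P(q(-2, 11)) - 1*17425 = -1/11 - 1*17425 = -1/11 - 17425 = -191676/11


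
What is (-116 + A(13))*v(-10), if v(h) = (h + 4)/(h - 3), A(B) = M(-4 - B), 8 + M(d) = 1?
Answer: -738/13 ≈ -56.769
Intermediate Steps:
M(d) = -7 (M(d) = -8 + 1 = -7)
A(B) = -7
v(h) = (4 + h)/(-3 + h)
(-116 + A(13))*v(-10) = (-116 - 7)*((4 - 10)/(-3 - 10)) = -123*(-6)/(-13) = -(-123)*(-6)/13 = -123*6/13 = -738/13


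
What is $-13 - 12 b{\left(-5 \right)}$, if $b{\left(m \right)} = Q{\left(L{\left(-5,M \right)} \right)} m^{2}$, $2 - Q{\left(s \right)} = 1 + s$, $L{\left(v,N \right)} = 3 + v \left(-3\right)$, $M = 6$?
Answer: $5087$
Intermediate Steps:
$L{\left(v,N \right)} = 3 - 3 v$
$Q{\left(s \right)} = 1 - s$ ($Q{\left(s \right)} = 2 - \left(1 + s\right) = 1 - s$)
$b{\left(m \right)} = - 17 m^{2}$ ($b{\left(m \right)} = \left(1 - \left(3 - -15\right)\right) m^{2} = \left(1 - \left(3 + 15\right)\right) m^{2} = \left(1 - 18\right) m^{2} = - 17 m^{2}$)
$-13 - 12 b{\left(-5 \right)} = -13 - 12 \left(- 17 \left(-5\right)^{2}\right) = -13 - 12 \left(\left(-17\right) 25\right) = -13 - -5100 = -13 + 5100 = 5087$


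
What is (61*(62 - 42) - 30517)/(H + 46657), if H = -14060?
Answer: -29297/32597 ≈ -0.89876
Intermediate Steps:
(61*(62 - 42) - 30517)/(H + 46657) = (61*(62 - 42) - 30517)/(-14060 + 46657) = (61*20 - 30517)/32597 = (1220 - 30517)*(1/32597) = -29297*1/32597 = -29297/32597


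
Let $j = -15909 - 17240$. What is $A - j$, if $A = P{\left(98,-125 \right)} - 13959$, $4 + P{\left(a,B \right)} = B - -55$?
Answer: $19116$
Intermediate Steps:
$P{\left(a,B \right)} = 51 + B$ ($P{\left(a,B \right)} = -4 + \left(B - -55\right) = -4 + \left(B + 55\right) = -4 + \left(55 + B\right) = 51 + B$)
$j = -33149$ ($j = -15909 - 17240 = -33149$)
$A = -14033$ ($A = \left(51 - 125\right) - 13959 = -74 - 13959 = -14033$)
$A - j = -14033 - -33149 = -14033 + 33149 = 19116$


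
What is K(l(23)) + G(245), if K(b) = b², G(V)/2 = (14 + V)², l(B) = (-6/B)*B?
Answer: 134198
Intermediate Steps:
l(B) = -6
G(V) = 2*(14 + V)²
K(l(23)) + G(245) = (-6)² + 2*(14 + 245)² = 36 + 2*259² = 36 + 2*67081 = 36 + 134162 = 134198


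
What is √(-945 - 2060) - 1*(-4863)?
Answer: 4863 + I*√3005 ≈ 4863.0 + 54.818*I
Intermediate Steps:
√(-945 - 2060) - 1*(-4863) = √(-3005) + 4863 = I*√3005 + 4863 = 4863 + I*√3005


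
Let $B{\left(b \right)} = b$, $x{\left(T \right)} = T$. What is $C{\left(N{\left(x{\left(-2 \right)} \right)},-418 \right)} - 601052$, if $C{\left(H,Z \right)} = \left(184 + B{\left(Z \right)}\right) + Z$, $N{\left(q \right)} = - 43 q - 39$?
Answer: $-601704$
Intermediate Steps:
$N{\left(q \right)} = -39 - 43 q$
$C{\left(H,Z \right)} = 184 + 2 Z$ ($C{\left(H,Z \right)} = \left(184 + Z\right) + Z = 184 + 2 Z$)
$C{\left(N{\left(x{\left(-2 \right)} \right)},-418 \right)} - 601052 = \left(184 + 2 \left(-418\right)\right) - 601052 = \left(184 - 836\right) - 601052 = -652 - 601052 = -601704$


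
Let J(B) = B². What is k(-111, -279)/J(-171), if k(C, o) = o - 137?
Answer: -416/29241 ≈ -0.014227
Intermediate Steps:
k(C, o) = -137 + o
k(-111, -279)/J(-171) = (-137 - 279)/((-171)²) = -416/29241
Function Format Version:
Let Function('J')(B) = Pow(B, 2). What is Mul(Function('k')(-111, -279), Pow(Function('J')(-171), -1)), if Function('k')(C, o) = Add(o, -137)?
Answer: Rational(-416, 29241) ≈ -0.014227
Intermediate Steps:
Function('k')(C, o) = Add(-137, o)
Mul(Function('k')(-111, -279), Pow(Function('J')(-171), -1)) = Mul(Add(-137, -279), Pow(Pow(-171, 2), -1)) = Mul(-416, Pow(29241, -1)) = Mul(-416, Rational(1, 29241)) = Rational(-416, 29241)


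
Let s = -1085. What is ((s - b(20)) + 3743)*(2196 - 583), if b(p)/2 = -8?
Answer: 4313162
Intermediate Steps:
b(p) = -16 (b(p) = 2*(-8) = -16)
((s - b(20)) + 3743)*(2196 - 583) = ((-1085 - 1*(-16)) + 3743)*(2196 - 583) = ((-1085 + 16) + 3743)*1613 = (-1069 + 3743)*1613 = 2674*1613 = 4313162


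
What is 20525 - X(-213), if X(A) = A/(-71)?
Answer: 20522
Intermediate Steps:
X(A) = -A/71 (X(A) = A*(-1/71) = -A/71)
20525 - X(-213) = 20525 - (-1)*(-213)/71 = 20525 - 1*3 = 20525 - 3 = 20522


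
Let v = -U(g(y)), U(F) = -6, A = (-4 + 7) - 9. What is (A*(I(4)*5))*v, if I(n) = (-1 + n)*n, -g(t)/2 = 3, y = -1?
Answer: -2160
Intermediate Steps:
g(t) = -6 (g(t) = -2*3 = -6)
A = -6 (A = 3 - 9 = -6)
I(n) = n*(-1 + n)
v = 6 (v = -1*(-6) = 6)
(A*(I(4)*5))*v = -6*4*(-1 + 4)*5*6 = -6*4*3*5*6 = -72*5*6 = -6*60*6 = -360*6 = -2160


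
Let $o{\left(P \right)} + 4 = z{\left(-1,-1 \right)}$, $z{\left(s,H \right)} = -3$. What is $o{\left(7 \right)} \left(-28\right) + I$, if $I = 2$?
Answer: $198$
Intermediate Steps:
$o{\left(P \right)} = -7$ ($o{\left(P \right)} = -4 - 3 = -7$)
$o{\left(7 \right)} \left(-28\right) + I = \left(-7\right) \left(-28\right) + 2 = 196 + 2 = 198$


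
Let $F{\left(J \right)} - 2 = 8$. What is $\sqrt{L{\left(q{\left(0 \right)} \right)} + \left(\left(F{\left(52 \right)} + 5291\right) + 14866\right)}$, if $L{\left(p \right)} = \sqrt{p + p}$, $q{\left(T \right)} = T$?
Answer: $\sqrt{20167} \approx 142.01$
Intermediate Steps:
$F{\left(J \right)} = 10$ ($F{\left(J \right)} = 2 + 8 = 10$)
$L{\left(p \right)} = \sqrt{2} \sqrt{p}$ ($L{\left(p \right)} = \sqrt{2 p} = \sqrt{2} \sqrt{p}$)
$\sqrt{L{\left(q{\left(0 \right)} \right)} + \left(\left(F{\left(52 \right)} + 5291\right) + 14866\right)} = \sqrt{\sqrt{2} \sqrt{0} + \left(\left(10 + 5291\right) + 14866\right)} = \sqrt{\sqrt{2} \cdot 0 + \left(5301 + 14866\right)} = \sqrt{0 + 20167} = \sqrt{20167}$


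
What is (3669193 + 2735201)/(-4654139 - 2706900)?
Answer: -21858/25123 ≈ -0.87004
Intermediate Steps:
(3669193 + 2735201)/(-4654139 - 2706900) = 6404394/(-7361039) = 6404394*(-1/7361039) = -21858/25123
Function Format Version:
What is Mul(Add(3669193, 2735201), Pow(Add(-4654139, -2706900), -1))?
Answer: Rational(-21858, 25123) ≈ -0.87004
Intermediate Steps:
Mul(Add(3669193, 2735201), Pow(Add(-4654139, -2706900), -1)) = Mul(6404394, Pow(-7361039, -1)) = Mul(6404394, Rational(-1, 7361039)) = Rational(-21858, 25123)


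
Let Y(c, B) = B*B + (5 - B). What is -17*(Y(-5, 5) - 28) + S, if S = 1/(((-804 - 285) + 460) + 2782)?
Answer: 109804/2153 ≈ 51.000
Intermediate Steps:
Y(c, B) = 5 + B**2 - B (Y(c, B) = B**2 + (5 - B) = 5 + B**2 - B)
S = 1/2153 (S = 1/((-1089 + 460) + 2782) = 1/(-629 + 2782) = 1/2153 ≈ 0.00046447)
-17*(Y(-5, 5) - 28) + S = -17*((5 + 5**2 - 1*5) - 28) + 1/2153 = -17*((5 + 25 - 5) - 28) + 1/2153 = -17*(25 - 28) + 1/2153 = -17*(-3) + 1/2153 = 51 + 1/2153 = 109804/2153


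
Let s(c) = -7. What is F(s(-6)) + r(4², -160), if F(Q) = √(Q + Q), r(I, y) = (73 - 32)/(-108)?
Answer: -41/108 + I*√14 ≈ -0.37963 + 3.7417*I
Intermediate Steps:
r(I, y) = -41/108 (r(I, y) = 41*(-1/108) = -41/108)
F(Q) = √2*√Q (F(Q) = √(2*Q) = √2*√Q)
F(s(-6)) + r(4², -160) = √2*√(-7) - 41/108 = √2*(I*√7) - 41/108 = I*√14 - 41/108 = -41/108 + I*√14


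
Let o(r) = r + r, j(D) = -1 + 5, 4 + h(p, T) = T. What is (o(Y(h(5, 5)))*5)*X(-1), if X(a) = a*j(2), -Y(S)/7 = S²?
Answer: 280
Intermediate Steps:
h(p, T) = -4 + T
Y(S) = -7*S²
j(D) = 4
o(r) = 2*r
X(a) = 4*a (X(a) = a*4 = 4*a)
(o(Y(h(5, 5)))*5)*X(-1) = ((2*(-7*(-4 + 5)²))*5)*(4*(-1)) = ((2*(-7*1²))*5)*(-4) = ((2*(-7*1))*5)*(-4) = ((2*(-7))*5)*(-4) = -14*5*(-4) = -70*(-4) = 280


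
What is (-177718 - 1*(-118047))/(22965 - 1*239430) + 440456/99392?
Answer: 12659266009/2689361160 ≈ 4.7072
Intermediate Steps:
(-177718 - 1*(-118047))/(22965 - 1*239430) + 440456/99392 = (-177718 + 118047)/(22965 - 239430) + 440456*(1/99392) = -59671/(-216465) + 55057/12424 = -59671*(-1/216465) + 55057/12424 = 59671/216465 + 55057/12424 = 12659266009/2689361160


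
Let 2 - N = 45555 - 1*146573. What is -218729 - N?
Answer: -319749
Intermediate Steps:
N = 101020 (N = 2 - (45555 - 1*146573) = 2 - (45555 - 146573) = 2 - 1*(-101018) = 2 + 101018 = 101020)
-218729 - N = -218729 - 1*101020 = -218729 - 101020 = -319749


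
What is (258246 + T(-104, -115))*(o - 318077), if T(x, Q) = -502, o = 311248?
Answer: -1760133776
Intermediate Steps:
(258246 + T(-104, -115))*(o - 318077) = (258246 - 502)*(311248 - 318077) = 257744*(-6829) = -1760133776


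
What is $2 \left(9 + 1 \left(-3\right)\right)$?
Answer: $12$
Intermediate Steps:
$2 \left(9 + 1 \left(-3\right)\right) = 2 \left(9 - 3\right) = 2 \cdot 6 = 12$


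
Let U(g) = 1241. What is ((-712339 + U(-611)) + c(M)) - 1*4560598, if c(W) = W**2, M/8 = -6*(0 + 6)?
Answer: -5188752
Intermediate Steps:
M = -288 (M = 8*(-6*(0 + 6)) = 8*(-6*6) = 8*(-36) = -288)
((-712339 + U(-611)) + c(M)) - 1*4560598 = ((-712339 + 1241) + (-288)**2) - 1*4560598 = (-711098 + 82944) - 4560598 = -628154 - 4560598 = -5188752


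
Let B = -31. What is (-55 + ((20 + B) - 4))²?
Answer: 4900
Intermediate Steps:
(-55 + ((20 + B) - 4))² = (-55 + ((20 - 31) - 4))² = (-55 + (-11 - 4))² = (-55 - 15)² = (-70)² = 4900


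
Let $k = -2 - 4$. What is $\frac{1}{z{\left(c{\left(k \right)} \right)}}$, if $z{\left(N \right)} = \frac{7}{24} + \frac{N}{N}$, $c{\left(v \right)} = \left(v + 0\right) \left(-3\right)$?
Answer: $\frac{24}{31} \approx 0.77419$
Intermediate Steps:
$k = -6$
$c{\left(v \right)} = - 3 v$ ($c{\left(v \right)} = v \left(-3\right) = - 3 v$)
$z{\left(N \right)} = \frac{31}{24}$ ($z{\left(N \right)} = 7 \cdot \frac{1}{24} + 1 = \frac{7}{24} + 1 = \frac{31}{24}$)
$\frac{1}{z{\left(c{\left(k \right)} \right)}} = \frac{1}{\frac{31}{24}} = \frac{24}{31}$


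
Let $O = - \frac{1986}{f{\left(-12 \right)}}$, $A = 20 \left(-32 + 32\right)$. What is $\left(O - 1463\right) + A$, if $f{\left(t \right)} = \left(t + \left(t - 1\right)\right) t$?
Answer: $- \frac{73481}{50} \approx -1469.6$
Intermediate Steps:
$A = 0$ ($A = 20 \cdot 0 = 0$)
$f{\left(t \right)} = t \left(-1 + 2 t\right)$ ($f{\left(t \right)} = \left(t + \left(-1 + t\right)\right) t = \left(-1 + 2 t\right) t = t \left(-1 + 2 t\right)$)
$O = - \frac{331}{50}$ ($O = - \frac{1986}{\left(-12\right) \left(-1 + 2 \left(-12\right)\right)} = - \frac{1986}{\left(-12\right) \left(-1 - 24\right)} = - \frac{1986}{\left(-12\right) \left(-25\right)} = - \frac{1986}{300} = \left(-1986\right) \frac{1}{300} = - \frac{331}{50} \approx -6.62$)
$\left(O - 1463\right) + A = \left(- \frac{331}{50} - 1463\right) + 0 = - \frac{73481}{50} + 0 = - \frac{73481}{50}$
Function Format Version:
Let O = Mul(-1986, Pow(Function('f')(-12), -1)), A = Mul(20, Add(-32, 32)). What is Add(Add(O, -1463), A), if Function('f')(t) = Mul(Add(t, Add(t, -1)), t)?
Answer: Rational(-73481, 50) ≈ -1469.6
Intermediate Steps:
A = 0 (A = Mul(20, 0) = 0)
Function('f')(t) = Mul(t, Add(-1, Mul(2, t))) (Function('f')(t) = Mul(Add(t, Add(-1, t)), t) = Mul(Add(-1, Mul(2, t)), t) = Mul(t, Add(-1, Mul(2, t))))
O = Rational(-331, 50) (O = Mul(-1986, Pow(Mul(-12, Add(-1, Mul(2, -12))), -1)) = Mul(-1986, Pow(Mul(-12, Add(-1, -24)), -1)) = Mul(-1986, Pow(Mul(-12, -25), -1)) = Mul(-1986, Pow(300, -1)) = Mul(-1986, Rational(1, 300)) = Rational(-331, 50) ≈ -6.6200)
Add(Add(O, -1463), A) = Add(Add(Rational(-331, 50), -1463), 0) = Add(Rational(-73481, 50), 0) = Rational(-73481, 50)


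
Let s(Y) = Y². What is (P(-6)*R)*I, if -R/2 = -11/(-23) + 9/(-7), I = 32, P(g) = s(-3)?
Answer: 74880/161 ≈ 465.09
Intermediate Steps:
P(g) = 9 (P(g) = (-3)² = 9)
R = 260/161 (R = -2*(-11/(-23) + 9/(-7)) = -2*(-11*(-1/23) + 9*(-⅐)) = -2*(11/23 - 9/7) = -2*(-130/161) = 260/161 ≈ 1.6149)
(P(-6)*R)*I = (9*(260/161))*32 = (2340/161)*32 = 74880/161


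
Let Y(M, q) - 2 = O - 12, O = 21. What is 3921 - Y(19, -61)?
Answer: 3910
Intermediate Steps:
Y(M, q) = 11 (Y(M, q) = 2 + (21 - 12) = 2 + 9 = 11)
3921 - Y(19, -61) = 3921 - 1*11 = 3921 - 11 = 3910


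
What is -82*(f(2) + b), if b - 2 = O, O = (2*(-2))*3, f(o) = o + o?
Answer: 492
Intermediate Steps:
f(o) = 2*o
O = -12 (O = -4*3 = -12)
b = -10 (b = 2 - 12 = -10)
-82*(f(2) + b) = -82*(2*2 - 10) = -82*(4 - 10) = -82*(-6) = 492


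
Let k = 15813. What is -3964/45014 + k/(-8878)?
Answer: -373499387/199817146 ≈ -1.8692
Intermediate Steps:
-3964/45014 + k/(-8878) = -3964/45014 + 15813/(-8878) = -3964*1/45014 + 15813*(-1/8878) = -1982/22507 - 15813/8878 = -373499387/199817146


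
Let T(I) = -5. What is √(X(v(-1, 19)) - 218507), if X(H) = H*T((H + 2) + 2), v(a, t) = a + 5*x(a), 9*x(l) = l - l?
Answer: 3*I*√24278 ≈ 467.44*I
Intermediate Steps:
x(l) = 0 (x(l) = (l - l)/9 = (⅑)*0 = 0)
v(a, t) = a (v(a, t) = a + 5*0 = a + 0 = a)
X(H) = -5*H (X(H) = H*(-5) = -5*H)
√(X(v(-1, 19)) - 218507) = √(-5*(-1) - 218507) = √(5 - 218507) = √(-218502) = 3*I*√24278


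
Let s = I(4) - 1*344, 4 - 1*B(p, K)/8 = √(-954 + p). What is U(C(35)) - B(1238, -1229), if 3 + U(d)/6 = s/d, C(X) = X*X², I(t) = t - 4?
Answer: -2145814/42875 + 16*√71 ≈ 84.770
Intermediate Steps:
I(t) = -4 + t
B(p, K) = 32 - 8*√(-954 + p)
C(X) = X³
s = -344 (s = (-4 + 4) - 1*344 = 0 - 344 = -344)
U(d) = -18 - 2064/d (U(d) = -18 + 6*(-344/d) = -18 - 2064/d)
U(C(35)) - B(1238, -1229) = (-18 - 2064/(35³)) - (32 - 8*√(-954 + 1238)) = (-18 - 2064/42875) - (32 - 16*√71) = -773814/42875 + (-32 + 16*√71) = -2145814/42875 + 16*√71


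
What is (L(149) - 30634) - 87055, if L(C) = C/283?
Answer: -33305838/283 ≈ -1.1769e+5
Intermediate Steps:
L(C) = C/283 (L(C) = C*(1/283) = C/283)
(L(149) - 30634) - 87055 = ((1/283)*149 - 30634) - 87055 = (149/283 - 30634) - 87055 = -8669273/283 - 87055 = -33305838/283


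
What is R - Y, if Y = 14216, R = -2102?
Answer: -16318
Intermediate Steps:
R - Y = -2102 - 1*14216 = -2102 - 14216 = -16318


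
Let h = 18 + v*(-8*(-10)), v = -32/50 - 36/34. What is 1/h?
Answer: -85/10022 ≈ -0.0084813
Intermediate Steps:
v = -722/425 (v = -32*1/50 - 36*1/34 = -16/25 - 18/17 = -722/425 ≈ -1.6988)
h = -10022/85 (h = 18 - (-5776)*(-10)/425 = 18 - 722/425*80 = 18 - 11552/85 = -10022/85 ≈ -117.91)
1/h = 1/(-10022/85) = -85/10022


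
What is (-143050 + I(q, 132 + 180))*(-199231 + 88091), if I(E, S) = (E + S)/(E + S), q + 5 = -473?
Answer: 15898465860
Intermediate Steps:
q = -478 (q = -5 - 473 = -478)
I(E, S) = 1
(-143050 + I(q, 132 + 180))*(-199231 + 88091) = (-143050 + 1)*(-199231 + 88091) = -143049*(-111140) = 15898465860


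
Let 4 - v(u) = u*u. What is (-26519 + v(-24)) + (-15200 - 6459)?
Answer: -48750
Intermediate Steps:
v(u) = 4 - u² (v(u) = 4 - u*u = 4 - u²)
(-26519 + v(-24)) + (-15200 - 6459) = (-26519 + (4 - 1*(-24)²)) + (-15200 - 6459) = (-26519 + (4 - 1*576)) - 21659 = (-26519 + (4 - 576)) - 21659 = (-26519 - 572) - 21659 = -27091 - 21659 = -48750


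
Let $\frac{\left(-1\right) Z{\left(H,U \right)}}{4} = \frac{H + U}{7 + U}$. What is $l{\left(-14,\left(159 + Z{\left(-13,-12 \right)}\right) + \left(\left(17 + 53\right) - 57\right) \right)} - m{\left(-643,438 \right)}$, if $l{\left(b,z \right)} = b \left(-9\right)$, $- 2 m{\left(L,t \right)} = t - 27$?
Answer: $\frac{663}{2} \approx 331.5$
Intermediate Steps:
$m{\left(L,t \right)} = \frac{27}{2} - \frac{t}{2}$ ($m{\left(L,t \right)} = - \frac{t - 27}{2} = - \frac{-27 + t}{2} = \frac{27}{2} - \frac{t}{2}$)
$Z{\left(H,U \right)} = - \frac{4 \left(H + U\right)}{7 + U}$ ($Z{\left(H,U \right)} = - 4 \frac{H + U}{7 + U} = - \frac{4 \left(H + U\right)}{7 + U}$)
$l{\left(b,z \right)} = - 9 b$
$l{\left(-14,\left(159 + Z{\left(-13,-12 \right)}\right) + \left(\left(17 + 53\right) - 57\right) \right)} - m{\left(-643,438 \right)} = \left(-9\right) \left(-14\right) - \left(\frac{27}{2} - 219\right) = 126 - \left(\frac{27}{2} - 219\right) = 126 - - \frac{411}{2} = 126 + \frac{411}{2} = \frac{663}{2}$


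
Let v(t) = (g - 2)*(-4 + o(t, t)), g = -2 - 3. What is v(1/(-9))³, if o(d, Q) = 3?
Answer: 343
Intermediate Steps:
g = -5
v(t) = 7 (v(t) = (-5 - 2)*(-4 + 3) = -7*(-1) = 7)
v(1/(-9))³ = 7³ = 343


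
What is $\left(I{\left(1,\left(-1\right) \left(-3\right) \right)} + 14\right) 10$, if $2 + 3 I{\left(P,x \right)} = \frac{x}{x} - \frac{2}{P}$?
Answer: $130$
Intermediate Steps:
$I{\left(P,x \right)} = - \frac{1}{3} - \frac{2}{3 P}$ ($I{\left(P,x \right)} = - \frac{2}{3} + \frac{\frac{x}{x} - \frac{2}{P}}{3} = - \frac{2}{3} + \frac{1 - \frac{2}{P}}{3} = - \frac{2}{3} + \left(\frac{1}{3} - \frac{2}{3 P}\right) = - \frac{1}{3} - \frac{2}{3 P}$)
$\left(I{\left(1,\left(-1\right) \left(-3\right) \right)} + 14\right) 10 = \left(\frac{-2 - 1}{3 \cdot 1} + 14\right) 10 = \left(\frac{1}{3} \cdot 1 \left(-2 - 1\right) + 14\right) 10 = \left(\frac{1}{3} \cdot 1 \left(-3\right) + 14\right) 10 = \left(-1 + 14\right) 10 = 13 \cdot 10 = 130$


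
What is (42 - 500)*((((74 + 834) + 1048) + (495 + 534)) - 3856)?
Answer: 398918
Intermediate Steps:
(42 - 500)*((((74 + 834) + 1048) + (495 + 534)) - 3856) = -458*(((908 + 1048) + 1029) - 3856) = -458*((1956 + 1029) - 3856) = -458*(2985 - 3856) = -458*(-871) = 398918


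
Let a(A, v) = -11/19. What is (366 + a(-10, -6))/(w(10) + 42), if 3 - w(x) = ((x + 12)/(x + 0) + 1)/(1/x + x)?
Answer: 701243/85747 ≈ 8.1780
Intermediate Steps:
a(A, v) = -11/19 (a(A, v) = -11*1/19 = -11/19)
w(x) = 3 - (1 + (12 + x)/x)/(x + 1/x) (w(x) = 3 - ((x + 12)/(x + 0) + 1)/(1/x + x) = 3 - ((12 + x)/x + 1)/(x + 1/x) = 3 - (1 + (12 + x)/x)/(x + 1/x))
(366 + a(-10, -6))/(w(10) + 42) = (366 - 11/19)/((-9 - 2*10 + 3*10²)/(1 + 10²) + 42) = 6943/(19*((-9 - 20 + 3*100)/(1 + 100) + 42)) = 6943/(19*((-9 - 20 + 300)/101 + 42)) = 6943/(19*((1/101)*271 + 42)) = 6943/(19*(271/101 + 42)) = 6943/(19*(4513/101)) = (6943/19)*(101/4513) = 701243/85747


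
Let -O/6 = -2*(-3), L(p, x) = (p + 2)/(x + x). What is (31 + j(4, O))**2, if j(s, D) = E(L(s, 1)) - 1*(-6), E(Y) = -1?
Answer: 1296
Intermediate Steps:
L(p, x) = (2 + p)/(2*x) (L(p, x) = (2 + p)/((2*x)) = (2 + p)*(1/(2*x)) = (2 + p)/(2*x))
O = -36 (O = -(-12)*(-3) = -6*6 = -36)
j(s, D) = 5 (j(s, D) = -1 - 1*(-6) = -1 + 6 = 5)
(31 + j(4, O))**2 = (31 + 5)**2 = 36**2 = 1296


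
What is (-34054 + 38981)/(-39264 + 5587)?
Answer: -4927/33677 ≈ -0.14630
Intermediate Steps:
(-34054 + 38981)/(-39264 + 5587) = 4927/(-33677) = 4927*(-1/33677) = -4927/33677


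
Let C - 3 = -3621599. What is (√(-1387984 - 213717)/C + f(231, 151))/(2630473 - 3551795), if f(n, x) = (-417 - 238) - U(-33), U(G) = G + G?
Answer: 589/921322 + I*√1601701/3336656069912 ≈ 0.0006393 + 3.793e-10*I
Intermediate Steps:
C = -3621596 (C = 3 - 3621599 = -3621596)
U(G) = 2*G
f(n, x) = -589 (f(n, x) = (-417 - 238) - 2*(-33) = -655 - 1*(-66) = -655 + 66 = -589)
(√(-1387984 - 213717)/C + f(231, 151))/(2630473 - 3551795) = (√(-1387984 - 213717)/(-3621596) - 589)/(2630473 - 3551795) = (√(-1601701)*(-1/3621596) - 589)/(-921322) = ((I*√1601701)*(-1/3621596) - 589)*(-1/921322) = (-I*√1601701/3621596 - 589)*(-1/921322) = (-589 - I*√1601701/3621596)*(-1/921322) = 589/921322 + I*√1601701/3336656069912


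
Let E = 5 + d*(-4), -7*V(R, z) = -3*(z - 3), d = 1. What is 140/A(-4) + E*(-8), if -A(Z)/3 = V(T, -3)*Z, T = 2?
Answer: -677/54 ≈ -12.537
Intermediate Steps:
V(R, z) = -9/7 + 3*z/7 (V(R, z) = -(-3)*(z - 3)/7 = -(-3)*(-3 + z)/7 = -(9 - 3*z)/7 = -9/7 + 3*z/7)
E = 1 (E = 5 + 1*(-4) = 5 - 4 = 1)
A(Z) = 54*Z/7 (A(Z) = -3*(-9/7 + (3/7)*(-3))*Z = -3*(-9/7 - 9/7)*Z = -(-54)*Z/7 = 54*Z/7)
140/A(-4) + E*(-8) = 140/((54/7)*(-4)) + 1*(-8) = 140/(-216/7) - 8 = -7/216*140 - 8 = -245/54 - 8 = -677/54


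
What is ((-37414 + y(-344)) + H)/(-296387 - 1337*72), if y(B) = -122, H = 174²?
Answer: 7260/392651 ≈ 0.018490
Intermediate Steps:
H = 30276
((-37414 + y(-344)) + H)/(-296387 - 1337*72) = ((-37414 - 122) + 30276)/(-296387 - 1337*72) = (-37536 + 30276)/(-296387 - 96264) = -7260/(-392651) = -7260*(-1/392651) = 7260/392651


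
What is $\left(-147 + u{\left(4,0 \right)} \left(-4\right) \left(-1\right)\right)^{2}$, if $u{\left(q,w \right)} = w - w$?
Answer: $21609$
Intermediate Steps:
$u{\left(q,w \right)} = 0$
$\left(-147 + u{\left(4,0 \right)} \left(-4\right) \left(-1\right)\right)^{2} = \left(-147 + 0 \left(-4\right) \left(-1\right)\right)^{2} = \left(-147 + 0 \left(-1\right)\right)^{2} = \left(-147 + 0\right)^{2} = \left(-147\right)^{2} = 21609$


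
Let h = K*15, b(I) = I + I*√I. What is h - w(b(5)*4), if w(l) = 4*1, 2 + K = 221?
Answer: 3281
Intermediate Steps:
K = 219 (K = -2 + 221 = 219)
b(I) = I + I^(3/2)
h = 3285 (h = 219*15 = 3285)
w(l) = 4
h - w(b(5)*4) = 3285 - 1*4 = 3285 - 4 = 3281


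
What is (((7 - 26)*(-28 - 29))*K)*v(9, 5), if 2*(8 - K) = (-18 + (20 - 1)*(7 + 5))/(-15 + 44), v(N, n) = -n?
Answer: -687705/29 ≈ -23714.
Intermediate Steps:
K = 127/29 (K = 8 - (-18 + (20 - 1)*(7 + 5))/(2*(-15 + 44)) = 8 - (-18 + 19*12)/(2*29) = 8 - (-18 + 228)/(2*29) = 8 - 105/29 = 127/29 ≈ 4.3793)
(((7 - 26)*(-28 - 29))*K)*v(9, 5) = (((7 - 26)*(-28 - 29))*(127/29))*(-1*5) = (-19*(-57)*(127/29))*(-5) = (1083*(127/29))*(-5) = (137541/29)*(-5) = -687705/29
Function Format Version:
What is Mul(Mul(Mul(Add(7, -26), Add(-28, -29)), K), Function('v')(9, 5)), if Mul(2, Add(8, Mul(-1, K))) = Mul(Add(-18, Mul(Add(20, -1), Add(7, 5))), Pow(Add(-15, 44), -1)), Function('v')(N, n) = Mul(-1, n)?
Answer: Rational(-687705, 29) ≈ -23714.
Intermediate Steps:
K = Rational(127, 29) (K = Add(8, Mul(Rational(-1, 2), Mul(Add(-18, Mul(Add(20, -1), Add(7, 5))), Pow(Add(-15, 44), -1)))) = Add(8, Mul(Rational(-1, 2), Mul(Add(-18, Mul(19, 12)), Pow(29, -1)))) = Add(8, Mul(Rational(-1, 2), Mul(Add(-18, 228), Rational(1, 29)))) = Add(8, Mul(Rational(-1, 2), Mul(210, Rational(1, 29)))) = Add(8, Mul(Rational(-1, 2), Rational(210, 29))) = Add(8, Rational(-105, 29)) = Rational(127, 29) ≈ 4.3793)
Mul(Mul(Mul(Add(7, -26), Add(-28, -29)), K), Function('v')(9, 5)) = Mul(Mul(Mul(Add(7, -26), Add(-28, -29)), Rational(127, 29)), Mul(-1, 5)) = Mul(Mul(Mul(-19, -57), Rational(127, 29)), -5) = Mul(Mul(1083, Rational(127, 29)), -5) = Mul(Rational(137541, 29), -5) = Rational(-687705, 29)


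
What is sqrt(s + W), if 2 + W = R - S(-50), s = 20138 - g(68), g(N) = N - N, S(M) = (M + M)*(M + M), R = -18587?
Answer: 3*I*sqrt(939) ≈ 91.929*I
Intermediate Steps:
S(M) = 4*M**2 (S(M) = (2*M)*(2*M) = 4*M**2)
g(N) = 0
s = 20138 (s = 20138 - 1*0 = 20138 + 0 = 20138)
W = -28589 (W = -2 + (-18587 - 4*(-50)**2) = -2 + (-18587 - 4*2500) = -2 + (-18587 - 1*10000) = -2 + (-18587 - 10000) = -2 - 28587 = -28589)
sqrt(s + W) = sqrt(20138 - 28589) = sqrt(-8451) = 3*I*sqrt(939)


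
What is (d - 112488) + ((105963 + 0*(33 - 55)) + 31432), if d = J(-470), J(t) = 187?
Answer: 25094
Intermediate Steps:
d = 187
(d - 112488) + ((105963 + 0*(33 - 55)) + 31432) = (187 - 112488) + ((105963 + 0*(33 - 55)) + 31432) = -112301 + ((105963 + 0*(-22)) + 31432) = -112301 + ((105963 + 0) + 31432) = -112301 + (105963 + 31432) = -112301 + 137395 = 25094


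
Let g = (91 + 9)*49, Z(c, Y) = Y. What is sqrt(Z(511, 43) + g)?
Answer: sqrt(4943) ≈ 70.307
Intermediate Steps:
g = 4900 (g = 100*49 = 4900)
sqrt(Z(511, 43) + g) = sqrt(43 + 4900) = sqrt(4943)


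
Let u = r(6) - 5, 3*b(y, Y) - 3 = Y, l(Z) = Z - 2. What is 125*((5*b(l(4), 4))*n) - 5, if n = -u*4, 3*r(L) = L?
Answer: 17495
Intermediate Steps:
r(L) = L/3
l(Z) = -2 + Z
b(y, Y) = 1 + Y/3
u = -3 (u = (⅓)*6 - 5 = 2 - 5 = -3)
n = 12 (n = -1*(-3)*4 = 3*4 = 12)
125*((5*b(l(4), 4))*n) - 5 = 125*((5*(1 + (⅓)*4))*12) - 5 = 125*((5*(1 + 4/3))*12) - 5 = 125*((5*(7/3))*12) - 5 = 125*((35/3)*12) - 5 = 125*140 - 5 = 17500 - 5 = 17495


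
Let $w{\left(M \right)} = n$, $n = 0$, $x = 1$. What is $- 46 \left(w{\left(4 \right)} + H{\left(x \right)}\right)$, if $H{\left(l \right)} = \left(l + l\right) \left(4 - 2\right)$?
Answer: $-184$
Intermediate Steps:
$H{\left(l \right)} = 4 l$ ($H{\left(l \right)} = 2 l 2 = 4 l$)
$w{\left(M \right)} = 0$
$- 46 \left(w{\left(4 \right)} + H{\left(x \right)}\right) = - 46 \left(0 + 4 \cdot 1\right) = - 46 \left(0 + 4\right) = \left(-46\right) 4 = -184$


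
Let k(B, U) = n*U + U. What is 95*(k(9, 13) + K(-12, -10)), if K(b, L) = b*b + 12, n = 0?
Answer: 16055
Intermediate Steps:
K(b, L) = 12 + b**2 (K(b, L) = b**2 + 12 = 12 + b**2)
k(B, U) = U (k(B, U) = 0*U + U = 0 + U = U)
95*(k(9, 13) + K(-12, -10)) = 95*(13 + (12 + (-12)**2)) = 95*(13 + (12 + 144)) = 95*(13 + 156) = 95*169 = 16055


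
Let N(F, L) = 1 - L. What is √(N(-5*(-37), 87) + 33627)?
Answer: √33541 ≈ 183.14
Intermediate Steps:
√(N(-5*(-37), 87) + 33627) = √((1 - 1*87) + 33627) = √((1 - 87) + 33627) = √(-86 + 33627) = √33541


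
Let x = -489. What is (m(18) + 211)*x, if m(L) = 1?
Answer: -103668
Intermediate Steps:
(m(18) + 211)*x = (1 + 211)*(-489) = 212*(-489) = -103668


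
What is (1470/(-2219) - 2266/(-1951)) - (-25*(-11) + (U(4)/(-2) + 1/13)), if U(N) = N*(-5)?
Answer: -2288026746/8040071 ≈ -284.58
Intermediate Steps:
U(N) = -5*N
(1470/(-2219) - 2266/(-1951)) - (-25*(-11) + (U(4)/(-2) + 1/13)) = (1470/(-2219) - 2266/(-1951)) - (-25*(-11) + (-5*4/(-2) + 1/13)) = (1470*(-1/2219) - 2266*(-1/1951)) - (275 + (-20*(-1/2) + 1*(1/13))) = (-210/317 + 2266/1951) - (275 + (10 + 1/13)) = 308612/618467 - (275 + 131/13) = 308612/618467 - 1*3706/13 = 308612/618467 - 3706/13 = -2288026746/8040071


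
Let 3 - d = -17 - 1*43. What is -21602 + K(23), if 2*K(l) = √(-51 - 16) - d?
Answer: -43267/2 + I*√67/2 ≈ -21634.0 + 4.0927*I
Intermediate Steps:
d = 63 (d = 3 - (-17 - 1*43) = 3 - (-17 - 43) = 3 - 1*(-60) = 3 + 60 = 63)
K(l) = -63/2 + I*√67/2 (K(l) = (√(-51 - 16) - 1*63)/2 = (√(-67) - 63)/2 = (I*√67 - 63)/2 = (-63 + I*√67)/2 = -63/2 + I*√67/2)
-21602 + K(23) = -21602 + (-63/2 + I*√67/2) = -43267/2 + I*√67/2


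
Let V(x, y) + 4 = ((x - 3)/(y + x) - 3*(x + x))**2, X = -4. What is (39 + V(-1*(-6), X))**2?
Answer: 24019801/16 ≈ 1.5012e+6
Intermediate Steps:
V(x, y) = -4 + (-6*x + (-3 + x)/(x + y))**2 (V(x, y) = -4 + ((x - 3)/(y + x) - 3*(x + x))**2 = -4 + ((-3 + x)/(x + y) - 6*x)**2 = -4 + (-6*x + (-3 + x)/(x + y))**2)
(39 + V(-1*(-6), X))**2 = (39 + (-4 + (3 - (-1)*(-6) + 6*(-1*(-6))**2 + 6*(-1*(-6))*(-4))**2/(-1*(-6) - 4)**2))**2 = (39 + (-4 + (3 - 1*6 + 6*6**2 + 6*6*(-4))**2/(6 - 4)**2))**2 = (39 + (-4 + (3 - 6 + 6*36 - 144)**2/2**2))**2 = (39 + (-4 + (3 - 6 + 216 - 144)**2/4))**2 = (39 + (-4 + (1/4)*69**2))**2 = (39 + (-4 + (1/4)*4761))**2 = (39 + (-4 + 4761/4))**2 = (39 + 4745/4)**2 = (4901/4)**2 = 24019801/16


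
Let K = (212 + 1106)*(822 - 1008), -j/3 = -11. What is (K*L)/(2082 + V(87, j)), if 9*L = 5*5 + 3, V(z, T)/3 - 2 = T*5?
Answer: -326864/1107 ≈ -295.27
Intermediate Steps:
j = 33 (j = -3*(-11) = 33)
V(z, T) = 6 + 15*T (V(z, T) = 6 + 3*(T*5) = 6 + 3*(5*T) = 6 + 15*T)
K = -245148 (K = 1318*(-186) = -245148)
L = 28/9 (L = (5*5 + 3)/9 = (25 + 3)/9 = (1/9)*28 = 28/9 ≈ 3.1111)
(K*L)/(2082 + V(87, j)) = (-245148*28/9)/(2082 + (6 + 15*33)) = -2288048/(3*(2082 + (6 + 495))) = -2288048/(3*(2082 + 501)) = -2288048/3/2583 = -2288048/3*1/2583 = -326864/1107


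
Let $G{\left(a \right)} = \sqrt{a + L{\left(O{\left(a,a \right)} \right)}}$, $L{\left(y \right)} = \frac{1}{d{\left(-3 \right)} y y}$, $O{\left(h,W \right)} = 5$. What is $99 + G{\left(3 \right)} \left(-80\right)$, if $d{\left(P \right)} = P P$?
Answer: $- \frac{119}{3} \approx -39.667$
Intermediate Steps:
$d{\left(P \right)} = P^{2}$
$L{\left(y \right)} = \frac{1}{9 y^{2}}$ ($L{\left(y \right)} = \frac{1}{\left(-3\right)^{2} y y} = \frac{1}{9 y y} = \frac{1}{9 y^{2}}$)
$G{\left(a \right)} = \sqrt{\frac{1}{225} + a}$ ($G{\left(a \right)} = \sqrt{a + \frac{1}{9 \cdot 25}} = \sqrt{a + \frac{1}{9} \cdot \frac{1}{25}} = \sqrt{a + \frac{1}{225}} = \sqrt{\frac{1}{225} + a}$)
$99 + G{\left(3 \right)} \left(-80\right) = 99 + \frac{\sqrt{1 + 225 \cdot 3}}{15} \left(-80\right) = 99 + \frac{\sqrt{1 + 675}}{15} \left(-80\right) = 99 + \frac{\sqrt{676}}{15} \left(-80\right) = 99 + \frac{1}{15} \cdot 26 \left(-80\right) = 99 + \frac{26}{15} \left(-80\right) = 99 - \frac{416}{3} = - \frac{119}{3}$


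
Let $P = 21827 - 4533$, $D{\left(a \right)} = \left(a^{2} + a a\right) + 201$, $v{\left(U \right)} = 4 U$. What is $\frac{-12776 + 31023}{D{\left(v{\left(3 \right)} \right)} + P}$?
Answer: $\frac{18247}{17783} \approx 1.0261$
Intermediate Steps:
$D{\left(a \right)} = 201 + 2 a^{2}$ ($D{\left(a \right)} = \left(a^{2} + a^{2}\right) + 201 = 2 a^{2} + 201 = 201 + 2 a^{2}$)
$P = 17294$ ($P = 21827 - 4533 = 17294$)
$\frac{-12776 + 31023}{D{\left(v{\left(3 \right)} \right)} + P} = \frac{-12776 + 31023}{\left(201 + 2 \left(4 \cdot 3\right)^{2}\right) + 17294} = \frac{18247}{\left(201 + 2 \cdot 12^{2}\right) + 17294} = \frac{18247}{\left(201 + 2 \cdot 144\right) + 17294} = \frac{18247}{\left(201 + 288\right) + 17294} = \frac{18247}{489 + 17294} = \frac{18247}{17783}$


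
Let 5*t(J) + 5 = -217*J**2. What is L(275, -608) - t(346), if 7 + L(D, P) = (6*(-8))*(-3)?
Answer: 25979062/5 ≈ 5.1958e+6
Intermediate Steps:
L(D, P) = 137 (L(D, P) = -7 + (6*(-8))*(-3) = -7 - 48*(-3) = -7 + 144 = 137)
t(J) = -1 - 217*J**2/5 (t(J) = -1 + (-217*J**2)/5 = -1 - 217*J**2/5)
L(275, -608) - t(346) = 137 - (-1 - 217/5*346**2) = 137 - (-1 - 217/5*119716) = 137 - (-1 - 25978372/5) = 137 - 1*(-25978377/5) = 137 + 25978377/5 = 25979062/5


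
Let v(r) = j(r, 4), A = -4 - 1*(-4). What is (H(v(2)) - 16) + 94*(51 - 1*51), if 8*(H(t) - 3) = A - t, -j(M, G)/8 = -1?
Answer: -14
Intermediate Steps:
j(M, G) = 8 (j(M, G) = -8*(-1) = 8)
A = 0 (A = -4 + 4 = 0)
v(r) = 8
H(t) = 3 - t/8 (H(t) = 3 + (0 - t)/8 = 3 + (-t)/8 = 3 - t/8)
(H(v(2)) - 16) + 94*(51 - 1*51) = ((3 - ⅛*8) - 16) + 94*(51 - 1*51) = ((3 - 1) - 16) + 94*(51 - 51) = (2 - 16) + 94*0 = -14 + 0 = -14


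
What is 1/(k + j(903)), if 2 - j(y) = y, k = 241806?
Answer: 1/240905 ≈ 4.1510e-6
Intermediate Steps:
j(y) = 2 - y
1/(k + j(903)) = 1/(241806 + (2 - 1*903)) = 1/(241806 + (2 - 903)) = 1/(241806 - 901) = 1/240905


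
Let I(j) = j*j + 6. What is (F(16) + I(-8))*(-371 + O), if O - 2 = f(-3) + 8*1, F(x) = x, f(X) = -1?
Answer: -31132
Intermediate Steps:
O = 9 (O = 2 + (-1 + 8*1) = 2 + (-1 + 8) = 2 + 7 = 9)
I(j) = 6 + j² (I(j) = j² + 6 = 6 + j²)
(F(16) + I(-8))*(-371 + O) = (16 + (6 + (-8)²))*(-371 + 9) = (16 + (6 + 64))*(-362) = (16 + 70)*(-362) = 86*(-362) = -31132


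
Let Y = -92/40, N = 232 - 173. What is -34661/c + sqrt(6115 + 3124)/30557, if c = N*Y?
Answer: 15070/59 + sqrt(9239)/30557 ≈ 255.43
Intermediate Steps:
N = 59
Y = -23/10 (Y = -92*1/40 = -23/10 ≈ -2.3000)
c = -1357/10 (c = 59*(-23/10) = -1357/10 ≈ -135.70)
-34661/c + sqrt(6115 + 3124)/30557 = -34661/(-1357/10) + sqrt(6115 + 3124)/30557 = -34661*(-10/1357) + sqrt(9239)*(1/30557) = 15070/59 + sqrt(9239)/30557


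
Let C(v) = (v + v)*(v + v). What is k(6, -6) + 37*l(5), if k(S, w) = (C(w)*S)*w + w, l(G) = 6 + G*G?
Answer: -4043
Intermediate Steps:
C(v) = 4*v**2 (C(v) = (2*v)*(2*v) = 4*v**2)
l(G) = 6 + G**2
k(S, w) = w + 4*S*w**3 (k(S, w) = ((4*w**2)*S)*w + w = (4*S*w**2)*w + w = 4*S*w**3 + w = w + 4*S*w**3)
k(6, -6) + 37*l(5) = (-6 + 4*6*(-6)**3) + 37*(6 + 5**2) = (-6 + 4*6*(-216)) + 37*(6 + 25) = (-6 - 5184) + 37*31 = -5190 + 1147 = -4043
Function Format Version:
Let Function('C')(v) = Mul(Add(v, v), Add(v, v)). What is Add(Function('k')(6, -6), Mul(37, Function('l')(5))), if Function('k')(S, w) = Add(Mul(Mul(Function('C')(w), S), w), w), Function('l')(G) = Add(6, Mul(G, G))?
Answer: -4043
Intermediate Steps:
Function('C')(v) = Mul(4, Pow(v, 2)) (Function('C')(v) = Mul(Mul(2, v), Mul(2, v)) = Mul(4, Pow(v, 2)))
Function('l')(G) = Add(6, Pow(G, 2))
Function('k')(S, w) = Add(w, Mul(4, S, Pow(w, 3))) (Function('k')(S, w) = Add(Mul(Mul(Mul(4, Pow(w, 2)), S), w), w) = Add(Mul(Mul(4, S, Pow(w, 2)), w), w) = Add(Mul(4, S, Pow(w, 3)), w) = Add(w, Mul(4, S, Pow(w, 3))))
Add(Function('k')(6, -6), Mul(37, Function('l')(5))) = Add(Add(-6, Mul(4, 6, Pow(-6, 3))), Mul(37, Add(6, Pow(5, 2)))) = Add(Add(-6, Mul(4, 6, -216)), Mul(37, Add(6, 25))) = Add(Add(-6, -5184), Mul(37, 31)) = Add(-5190, 1147) = -4043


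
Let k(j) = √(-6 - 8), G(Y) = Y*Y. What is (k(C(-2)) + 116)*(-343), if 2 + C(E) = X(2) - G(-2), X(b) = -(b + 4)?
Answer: -39788 - 343*I*√14 ≈ -39788.0 - 1283.4*I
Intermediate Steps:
X(b) = -4 - b (X(b) = -(4 + b) = -4 - b)
G(Y) = Y²
C(E) = -12 (C(E) = -2 + ((-4 - 1*2) - 1*(-2)²) = -2 + ((-4 - 2) - 1*4) = -2 + (-6 - 4) = -2 - 10 = -12)
k(j) = I*√14 (k(j) = √(-14) = I*√14)
(k(C(-2)) + 116)*(-343) = (I*√14 + 116)*(-343) = (116 + I*√14)*(-343) = -39788 - 343*I*√14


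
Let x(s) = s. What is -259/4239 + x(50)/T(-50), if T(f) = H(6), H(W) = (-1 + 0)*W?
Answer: -35584/4239 ≈ -8.3944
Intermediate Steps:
H(W) = -W
T(f) = -6 (T(f) = -1*6 = -6)
-259/4239 + x(50)/T(-50) = -259/4239 + 50/(-6) = -259*1/4239 + 50*(-1/6) = -259/4239 - 25/3 = -35584/4239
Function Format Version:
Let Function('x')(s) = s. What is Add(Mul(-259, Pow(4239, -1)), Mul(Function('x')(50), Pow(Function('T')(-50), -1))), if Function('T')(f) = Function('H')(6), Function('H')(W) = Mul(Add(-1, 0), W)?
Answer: Rational(-35584, 4239) ≈ -8.3944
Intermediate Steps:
Function('H')(W) = Mul(-1, W)
Function('T')(f) = -6 (Function('T')(f) = Mul(-1, 6) = -6)
Add(Mul(-259, Pow(4239, -1)), Mul(Function('x')(50), Pow(Function('T')(-50), -1))) = Add(Mul(-259, Pow(4239, -1)), Mul(50, Pow(-6, -1))) = Add(Mul(-259, Rational(1, 4239)), Mul(50, Rational(-1, 6))) = Add(Rational(-259, 4239), Rational(-25, 3)) = Rational(-35584, 4239)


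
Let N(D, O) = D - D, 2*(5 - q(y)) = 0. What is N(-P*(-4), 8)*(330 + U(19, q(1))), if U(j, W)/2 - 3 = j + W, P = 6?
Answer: 0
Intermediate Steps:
q(y) = 5 (q(y) = 5 - ½*0 = 5 + 0 = 5)
N(D, O) = 0
U(j, W) = 6 + 2*W + 2*j (U(j, W) = 6 + 2*(j + W) = 6 + 2*(W + j) = 6 + (2*W + 2*j) = 6 + 2*W + 2*j)
N(-P*(-4), 8)*(330 + U(19, q(1))) = 0*(330 + (6 + 2*5 + 2*19)) = 0*(330 + (6 + 10 + 38)) = 0*(330 + 54) = 0*384 = 0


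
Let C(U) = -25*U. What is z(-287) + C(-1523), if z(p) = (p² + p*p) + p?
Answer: 202526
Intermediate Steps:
z(p) = p + 2*p² (z(p) = (p² + p²) + p = 2*p² + p = p + 2*p²)
z(-287) + C(-1523) = -287*(1 + 2*(-287)) - 25*(-1523) = -287*(1 - 574) + 38075 = -287*(-573) + 38075 = 164451 + 38075 = 202526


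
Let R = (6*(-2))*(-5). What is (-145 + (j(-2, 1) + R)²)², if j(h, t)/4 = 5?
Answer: 39125025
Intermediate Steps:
j(h, t) = 20 (j(h, t) = 4*5 = 20)
R = 60 (R = -12*(-5) = 60)
(-145 + (j(-2, 1) + R)²)² = (-145 + (20 + 60)²)² = (-145 + 80²)² = (-145 + 6400)² = 6255² = 39125025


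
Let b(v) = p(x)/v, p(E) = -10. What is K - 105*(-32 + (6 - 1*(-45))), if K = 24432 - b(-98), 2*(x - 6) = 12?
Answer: 1099408/49 ≈ 22437.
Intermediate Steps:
x = 12 (x = 6 + (½)*12 = 6 + 6 = 12)
b(v) = -10/v
K = 1197163/49 (K = 24432 - (-10)/(-98) = 24432 - (-10)*(-1)/98 = 24432 - 1*5/49 = 24432 - 5/49 = 1197163/49 ≈ 24432.)
K - 105*(-32 + (6 - 1*(-45))) = 1197163/49 - 105*(-32 + (6 - 1*(-45))) = 1197163/49 - 105*(-32 + (6 + 45)) = 1197163/49 - 105*(-32 + 51) = 1197163/49 - 105*19 = 1197163/49 - 1995 = 1099408/49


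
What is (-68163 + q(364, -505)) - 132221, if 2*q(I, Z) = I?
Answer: -200202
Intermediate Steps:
q(I, Z) = I/2
(-68163 + q(364, -505)) - 132221 = (-68163 + (1/2)*364) - 132221 = (-68163 + 182) - 132221 = -67981 - 132221 = -200202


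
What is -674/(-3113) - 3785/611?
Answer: -11370891/1902043 ≈ -5.9782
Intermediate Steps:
-674/(-3113) - 3785/611 = -674*(-1/3113) - 3785*1/611 = 674/3113 - 3785/611 = -11370891/1902043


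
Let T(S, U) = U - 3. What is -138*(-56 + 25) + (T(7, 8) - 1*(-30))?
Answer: 4313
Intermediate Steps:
T(S, U) = -3 + U
-138*(-56 + 25) + (T(7, 8) - 1*(-30)) = -138*(-56 + 25) + ((-3 + 8) - 1*(-30)) = -138*(-31) + (5 + 30) = 4278 + 35 = 4313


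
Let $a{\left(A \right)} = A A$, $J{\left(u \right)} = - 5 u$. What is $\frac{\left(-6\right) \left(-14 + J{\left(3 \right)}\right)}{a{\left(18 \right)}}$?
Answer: $\frac{29}{54} \approx 0.53704$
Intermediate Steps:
$a{\left(A \right)} = A^{2}$
$\frac{\left(-6\right) \left(-14 + J{\left(3 \right)}\right)}{a{\left(18 \right)}} = \frac{\left(-6\right) \left(-14 - 15\right)}{18^{2}} = \frac{\left(-6\right) \left(-14 - 15\right)}{324} = \left(-6\right) \left(-29\right) \frac{1}{324} = 174 \cdot \frac{1}{324} = \frac{29}{54}$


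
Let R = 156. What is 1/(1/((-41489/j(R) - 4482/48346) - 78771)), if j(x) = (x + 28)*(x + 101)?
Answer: -3914942335883/49699688 ≈ -78772.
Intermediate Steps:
j(x) = (28 + x)*(101 + x)
1/(1/((-41489/j(R) - 4482/48346) - 78771)) = 1/(1/((-41489/(2828 + 156² + 129*156) - 4482/48346) - 78771)) = 1/(1/((-41489/(2828 + 24336 + 20124) - 4482*1/48346) - 78771)) = 1/(1/((-41489/47288 - 2241/24173) - 78771)) = 1/(1/(-48212435/49699688 - 78771)) = 1/(1/(-3914942335883/49699688)) = 1/(-49699688/3914942335883) = -3914942335883/49699688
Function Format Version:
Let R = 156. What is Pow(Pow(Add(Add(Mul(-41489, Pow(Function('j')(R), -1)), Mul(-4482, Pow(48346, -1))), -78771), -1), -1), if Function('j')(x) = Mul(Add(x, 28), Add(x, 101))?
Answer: Rational(-3914942335883, 49699688) ≈ -78772.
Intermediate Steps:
Function('j')(x) = Mul(Add(28, x), Add(101, x))
Pow(Pow(Add(Add(Mul(-41489, Pow(Function('j')(R), -1)), Mul(-4482, Pow(48346, -1))), -78771), -1), -1) = Pow(Pow(Add(Add(Mul(-41489, Pow(Add(2828, Pow(156, 2), Mul(129, 156)), -1)), Mul(-4482, Pow(48346, -1))), -78771), -1), -1) = Pow(Pow(Add(Add(Mul(-41489, Pow(Add(2828, 24336, 20124), -1)), Mul(-4482, Rational(1, 48346))), -78771), -1), -1) = Pow(Pow(Add(Add(Mul(-41489, Pow(47288, -1)), Rational(-2241, 24173)), -78771), -1), -1) = Pow(Pow(Add(Add(Mul(-41489, Rational(1, 47288)), Rational(-2241, 24173)), -78771), -1), -1) = Pow(Pow(Add(Add(Rational(-41489, 47288), Rational(-2241, 24173)), -78771), -1), -1) = Pow(Pow(Add(Rational(-48212435, 49699688), -78771), -1), -1) = Pow(Pow(Rational(-3914942335883, 49699688), -1), -1) = Pow(Rational(-49699688, 3914942335883), -1) = Rational(-3914942335883, 49699688)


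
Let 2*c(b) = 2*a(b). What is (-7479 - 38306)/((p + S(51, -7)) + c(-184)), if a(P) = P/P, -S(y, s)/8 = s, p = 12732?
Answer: -45785/12789 ≈ -3.5800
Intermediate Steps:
S(y, s) = -8*s
a(P) = 1
c(b) = 1 (c(b) = (2*1)/2 = (1/2)*2 = 1)
(-7479 - 38306)/((p + S(51, -7)) + c(-184)) = (-7479 - 38306)/((12732 - 8*(-7)) + 1) = -45785/((12732 + 56) + 1) = -45785/(12788 + 1) = -45785/12789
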